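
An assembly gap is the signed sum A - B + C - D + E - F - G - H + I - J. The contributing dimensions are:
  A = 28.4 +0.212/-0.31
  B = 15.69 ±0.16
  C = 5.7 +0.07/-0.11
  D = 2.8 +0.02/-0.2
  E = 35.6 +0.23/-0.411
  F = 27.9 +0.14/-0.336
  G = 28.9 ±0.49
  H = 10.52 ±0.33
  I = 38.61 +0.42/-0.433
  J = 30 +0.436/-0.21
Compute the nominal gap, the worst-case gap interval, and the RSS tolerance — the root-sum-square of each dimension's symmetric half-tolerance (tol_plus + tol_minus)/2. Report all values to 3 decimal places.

Stack each dimension's contribution:
  +A: nom +28.400 → Σnom=28.400; wc +0.212/-0.310 → slack +0.212/-0.310; half-tol=0.261, Σhalf²=0.068121
  -B: nom -15.690 → Σnom=12.710; wc +0.160/-0.160 → slack +0.372/-0.470; half-tol=0.160, Σhalf²=0.093721
  +C: nom +5.700 → Σnom=18.410; wc +0.070/-0.110 → slack +0.442/-0.580; half-tol=0.090, Σhalf²=0.101821
  -D: nom -2.800 → Σnom=15.610; wc +0.200/-0.020 → slack +0.642/-0.600; half-tol=0.110, Σhalf²=0.113921
  +E: nom +35.600 → Σnom=51.210; wc +0.230/-0.411 → slack +0.872/-1.011; half-tol=0.321, Σhalf²=0.216641
  -F: nom -27.900 → Σnom=23.310; wc +0.336/-0.140 → slack +1.208/-1.151; half-tol=0.238, Σhalf²=0.273285
  -G: nom -28.900 → Σnom=-5.590; wc +0.490/-0.490 → slack +1.698/-1.641; half-tol=0.490, Σhalf²=0.513385
  -H: nom -10.520 → Σnom=-16.110; wc +0.330/-0.330 → slack +2.028/-1.971; half-tol=0.330, Σhalf²=0.622285
  +I: nom +38.610 → Σnom=22.500; wc +0.420/-0.433 → slack +2.448/-2.404; half-tol=0.426, Σhalf²=0.804188
  -J: nom -30.000 → Σnom=-7.500; wc +0.210/-0.436 → slack +2.658/-2.840; half-tol=0.323, Σhalf²=0.908517
Nominal = -7.500. Worst-case = [-7.500 - 2.840, -7.500 + 2.658] = [-10.340, -4.842]. RSS = √0.908517 = 0.953.

nominal=-7.500 wc=[-10.340,-4.842] rss=0.953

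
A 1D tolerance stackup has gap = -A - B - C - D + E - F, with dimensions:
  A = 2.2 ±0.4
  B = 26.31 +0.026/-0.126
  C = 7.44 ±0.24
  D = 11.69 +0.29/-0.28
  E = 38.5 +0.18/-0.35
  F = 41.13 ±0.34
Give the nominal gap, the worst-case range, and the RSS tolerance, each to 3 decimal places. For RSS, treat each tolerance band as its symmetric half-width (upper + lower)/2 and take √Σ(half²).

nominal=-50.270 wc=[-51.916,-48.704] rss=0.700

Stack each dimension's contribution:
  -A: nom -2.200 → Σnom=-2.200; wc +0.400/-0.400 → slack +0.400/-0.400; half-tol=0.400, Σhalf²=0.160000
  -B: nom -26.310 → Σnom=-28.510; wc +0.126/-0.026 → slack +0.526/-0.426; half-tol=0.076, Σhalf²=0.165776
  -C: nom -7.440 → Σnom=-35.950; wc +0.240/-0.240 → slack +0.766/-0.666; half-tol=0.240, Σhalf²=0.223376
  -D: nom -11.690 → Σnom=-47.640; wc +0.280/-0.290 → slack +1.046/-0.956; half-tol=0.285, Σhalf²=0.304601
  +E: nom +38.500 → Σnom=-9.140; wc +0.180/-0.350 → slack +1.226/-1.306; half-tol=0.265, Σhalf²=0.374826
  -F: nom -41.130 → Σnom=-50.270; wc +0.340/-0.340 → slack +1.566/-1.646; half-tol=0.340, Σhalf²=0.490426
Nominal = -50.270. Worst-case = [-50.270 - 1.646, -50.270 + 1.566] = [-51.916, -48.704]. RSS = √0.490426 = 0.700.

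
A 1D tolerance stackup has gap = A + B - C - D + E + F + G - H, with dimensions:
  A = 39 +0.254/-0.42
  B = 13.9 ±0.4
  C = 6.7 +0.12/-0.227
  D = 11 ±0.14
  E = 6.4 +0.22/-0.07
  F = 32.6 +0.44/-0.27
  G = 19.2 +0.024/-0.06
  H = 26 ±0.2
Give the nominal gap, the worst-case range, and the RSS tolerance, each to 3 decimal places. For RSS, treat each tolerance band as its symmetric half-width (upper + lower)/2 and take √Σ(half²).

Stack each dimension's contribution:
  +A: nom +39.000 → Σnom=39.000; wc +0.254/-0.420 → slack +0.254/-0.420; half-tol=0.337, Σhalf²=0.113569
  +B: nom +13.900 → Σnom=52.900; wc +0.400/-0.400 → slack +0.654/-0.820; half-tol=0.400, Σhalf²=0.273569
  -C: nom -6.700 → Σnom=46.200; wc +0.227/-0.120 → slack +0.881/-0.940; half-tol=0.173, Σhalf²=0.303671
  -D: nom -11.000 → Σnom=35.200; wc +0.140/-0.140 → slack +1.021/-1.080; half-tol=0.140, Σhalf²=0.323271
  +E: nom +6.400 → Σnom=41.600; wc +0.220/-0.070 → slack +1.241/-1.150; half-tol=0.145, Σhalf²=0.344296
  +F: nom +32.600 → Σnom=74.200; wc +0.440/-0.270 → slack +1.681/-1.420; half-tol=0.355, Σhalf²=0.470321
  +G: nom +19.200 → Σnom=93.400; wc +0.024/-0.060 → slack +1.705/-1.480; half-tol=0.042, Σhalf²=0.472085
  -H: nom -26.000 → Σnom=67.400; wc +0.200/-0.200 → slack +1.905/-1.680; half-tol=0.200, Σhalf²=0.512085
Nominal = 67.400. Worst-case = [67.400 - 1.680, 67.400 + 1.905] = [65.720, 69.305]. RSS = √0.512085 = 0.716.

nominal=67.400 wc=[65.720,69.305] rss=0.716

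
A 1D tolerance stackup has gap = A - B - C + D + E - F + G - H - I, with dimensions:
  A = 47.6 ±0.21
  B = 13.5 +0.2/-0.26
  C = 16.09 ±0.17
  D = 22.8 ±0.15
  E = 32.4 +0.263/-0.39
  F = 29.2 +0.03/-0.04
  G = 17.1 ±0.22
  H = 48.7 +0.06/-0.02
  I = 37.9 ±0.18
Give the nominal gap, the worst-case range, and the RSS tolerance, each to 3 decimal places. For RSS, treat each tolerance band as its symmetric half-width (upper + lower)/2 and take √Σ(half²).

nominal=-25.490 wc=[-27.100,-23.977] rss=0.582

Stack each dimension's contribution:
  +A: nom +47.600 → Σnom=47.600; wc +0.210/-0.210 → slack +0.210/-0.210; half-tol=0.210, Σhalf²=0.044100
  -B: nom -13.500 → Σnom=34.100; wc +0.260/-0.200 → slack +0.470/-0.410; half-tol=0.230, Σhalf²=0.097000
  -C: nom -16.090 → Σnom=18.010; wc +0.170/-0.170 → slack +0.640/-0.580; half-tol=0.170, Σhalf²=0.125900
  +D: nom +22.800 → Σnom=40.810; wc +0.150/-0.150 → slack +0.790/-0.730; half-tol=0.150, Σhalf²=0.148400
  +E: nom +32.400 → Σnom=73.210; wc +0.263/-0.390 → slack +1.053/-1.120; half-tol=0.327, Σhalf²=0.255002
  -F: nom -29.200 → Σnom=44.010; wc +0.040/-0.030 → slack +1.093/-1.150; half-tol=0.035, Σhalf²=0.256227
  +G: nom +17.100 → Σnom=61.110; wc +0.220/-0.220 → slack +1.313/-1.370; half-tol=0.220, Σhalf²=0.304627
  -H: nom -48.700 → Σnom=12.410; wc +0.020/-0.060 → slack +1.333/-1.430; half-tol=0.040, Σhalf²=0.306227
  -I: nom -37.900 → Σnom=-25.490; wc +0.180/-0.180 → slack +1.513/-1.610; half-tol=0.180, Σhalf²=0.338627
Nominal = -25.490. Worst-case = [-25.490 - 1.610, -25.490 + 1.513] = [-27.100, -23.977]. RSS = √0.338627 = 0.582.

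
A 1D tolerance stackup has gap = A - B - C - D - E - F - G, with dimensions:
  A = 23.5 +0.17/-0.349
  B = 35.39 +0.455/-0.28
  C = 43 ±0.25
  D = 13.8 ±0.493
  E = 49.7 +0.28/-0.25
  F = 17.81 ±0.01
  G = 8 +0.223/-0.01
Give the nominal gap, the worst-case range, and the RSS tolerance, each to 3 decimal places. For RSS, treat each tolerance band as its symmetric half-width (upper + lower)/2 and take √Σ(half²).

Stack each dimension's contribution:
  +A: nom +23.500 → Σnom=23.500; wc +0.170/-0.349 → slack +0.170/-0.349; half-tol=0.260, Σhalf²=0.067340
  -B: nom -35.390 → Σnom=-11.890; wc +0.280/-0.455 → slack +0.450/-0.804; half-tol=0.368, Σhalf²=0.202397
  -C: nom -43.000 → Σnom=-54.890; wc +0.250/-0.250 → slack +0.700/-1.054; half-tol=0.250, Σhalf²=0.264897
  -D: nom -13.800 → Σnom=-68.690; wc +0.493/-0.493 → slack +1.193/-1.547; half-tol=0.493, Σhalf²=0.507946
  -E: nom -49.700 → Σnom=-118.390; wc +0.250/-0.280 → slack +1.443/-1.827; half-tol=0.265, Σhalf²=0.578171
  -F: nom -17.810 → Σnom=-136.200; wc +0.010/-0.010 → slack +1.453/-1.837; half-tol=0.010, Σhalf²=0.578271
  -G: nom -8.000 → Σnom=-144.200; wc +0.010/-0.223 → slack +1.463/-2.060; half-tol=0.117, Σhalf²=0.591843
Nominal = -144.200. Worst-case = [-144.200 - 2.060, -144.200 + 1.463] = [-146.260, -142.737]. RSS = √0.591843 = 0.769.

nominal=-144.200 wc=[-146.260,-142.737] rss=0.769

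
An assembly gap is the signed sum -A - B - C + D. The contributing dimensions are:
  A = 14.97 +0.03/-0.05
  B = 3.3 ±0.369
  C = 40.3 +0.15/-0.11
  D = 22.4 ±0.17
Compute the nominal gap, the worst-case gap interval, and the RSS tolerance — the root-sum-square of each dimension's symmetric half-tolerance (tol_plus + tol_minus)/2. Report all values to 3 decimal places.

nominal=-36.170 wc=[-36.889,-35.471] rss=0.428

Stack each dimension's contribution:
  -A: nom -14.970 → Σnom=-14.970; wc +0.050/-0.030 → slack +0.050/-0.030; half-tol=0.040, Σhalf²=0.001600
  -B: nom -3.300 → Σnom=-18.270; wc +0.369/-0.369 → slack +0.419/-0.399; half-tol=0.369, Σhalf²=0.137761
  -C: nom -40.300 → Σnom=-58.570; wc +0.110/-0.150 → slack +0.529/-0.549; half-tol=0.130, Σhalf²=0.154661
  +D: nom +22.400 → Σnom=-36.170; wc +0.170/-0.170 → slack +0.699/-0.719; half-tol=0.170, Σhalf²=0.183561
Nominal = -36.170. Worst-case = [-36.170 - 0.719, -36.170 + 0.699] = [-36.889, -35.471]. RSS = √0.183561 = 0.428.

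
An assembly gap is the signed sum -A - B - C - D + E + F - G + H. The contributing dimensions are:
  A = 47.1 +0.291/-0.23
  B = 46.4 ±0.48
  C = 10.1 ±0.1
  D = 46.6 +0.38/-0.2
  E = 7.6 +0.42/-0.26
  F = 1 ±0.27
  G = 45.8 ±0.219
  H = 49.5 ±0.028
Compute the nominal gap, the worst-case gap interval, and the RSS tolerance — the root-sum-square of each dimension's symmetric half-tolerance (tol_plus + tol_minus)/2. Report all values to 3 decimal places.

Stack each dimension's contribution:
  -A: nom -47.100 → Σnom=-47.100; wc +0.230/-0.291 → slack +0.230/-0.291; half-tol=0.261, Σhalf²=0.067860
  -B: nom -46.400 → Σnom=-93.500; wc +0.480/-0.480 → slack +0.710/-0.771; half-tol=0.480, Σhalf²=0.298260
  -C: nom -10.100 → Σnom=-103.600; wc +0.100/-0.100 → slack +0.810/-0.871; half-tol=0.100, Σhalf²=0.308260
  -D: nom -46.600 → Σnom=-150.200; wc +0.200/-0.380 → slack +1.010/-1.251; half-tol=0.290, Σhalf²=0.392360
  +E: nom +7.600 → Σnom=-142.600; wc +0.420/-0.260 → slack +1.430/-1.511; half-tol=0.340, Σhalf²=0.507960
  +F: nom +1.000 → Σnom=-141.600; wc +0.270/-0.270 → slack +1.700/-1.781; half-tol=0.270, Σhalf²=0.580860
  -G: nom -45.800 → Σnom=-187.400; wc +0.219/-0.219 → slack +1.919/-2.000; half-tol=0.219, Σhalf²=0.628821
  +H: nom +49.500 → Σnom=-137.900; wc +0.028/-0.028 → slack +1.947/-2.028; half-tol=0.028, Σhalf²=0.629605
Nominal = -137.900. Worst-case = [-137.900 - 2.028, -137.900 + 1.947] = [-139.928, -135.953]. RSS = √0.629605 = 0.793.

nominal=-137.900 wc=[-139.928,-135.953] rss=0.793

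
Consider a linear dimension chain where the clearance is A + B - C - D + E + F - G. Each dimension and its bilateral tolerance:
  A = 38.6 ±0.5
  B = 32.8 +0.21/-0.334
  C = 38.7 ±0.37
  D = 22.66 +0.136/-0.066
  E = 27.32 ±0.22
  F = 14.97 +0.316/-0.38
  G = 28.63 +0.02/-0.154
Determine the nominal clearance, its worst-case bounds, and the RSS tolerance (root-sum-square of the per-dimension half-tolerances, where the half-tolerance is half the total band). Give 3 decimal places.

nominal=23.700 wc=[21.740,25.536] rss=0.805

Stack each dimension's contribution:
  +A: nom +38.600 → Σnom=38.600; wc +0.500/-0.500 → slack +0.500/-0.500; half-tol=0.500, Σhalf²=0.250000
  +B: nom +32.800 → Σnom=71.400; wc +0.210/-0.334 → slack +0.710/-0.834; half-tol=0.272, Σhalf²=0.323984
  -C: nom -38.700 → Σnom=32.700; wc +0.370/-0.370 → slack +1.080/-1.204; half-tol=0.370, Σhalf²=0.460884
  -D: nom -22.660 → Σnom=10.040; wc +0.066/-0.136 → slack +1.146/-1.340; half-tol=0.101, Σhalf²=0.471085
  +E: nom +27.320 → Σnom=37.360; wc +0.220/-0.220 → slack +1.366/-1.560; half-tol=0.220, Σhalf²=0.519485
  +F: nom +14.970 → Σnom=52.330; wc +0.316/-0.380 → slack +1.682/-1.940; half-tol=0.348, Σhalf²=0.640589
  -G: nom -28.630 → Σnom=23.700; wc +0.154/-0.020 → slack +1.836/-1.960; half-tol=0.087, Σhalf²=0.648158
Nominal = 23.700. Worst-case = [23.700 - 1.960, 23.700 + 1.836] = [21.740, 25.536]. RSS = √0.648158 = 0.805.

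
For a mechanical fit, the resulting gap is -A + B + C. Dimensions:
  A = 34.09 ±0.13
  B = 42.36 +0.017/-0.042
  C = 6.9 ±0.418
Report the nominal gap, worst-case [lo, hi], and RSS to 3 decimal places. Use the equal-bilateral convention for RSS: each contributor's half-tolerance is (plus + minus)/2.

nominal=15.170 wc=[14.580,15.735] rss=0.439

Stack each dimension's contribution:
  -A: nom -34.090 → Σnom=-34.090; wc +0.130/-0.130 → slack +0.130/-0.130; half-tol=0.130, Σhalf²=0.016900
  +B: nom +42.360 → Σnom=8.270; wc +0.017/-0.042 → slack +0.147/-0.172; half-tol=0.030, Σhalf²=0.017770
  +C: nom +6.900 → Σnom=15.170; wc +0.418/-0.418 → slack +0.565/-0.590; half-tol=0.418, Σhalf²=0.192494
Nominal = 15.170. Worst-case = [15.170 - 0.590, 15.170 + 0.565] = [14.580, 15.735]. RSS = √0.192494 = 0.439.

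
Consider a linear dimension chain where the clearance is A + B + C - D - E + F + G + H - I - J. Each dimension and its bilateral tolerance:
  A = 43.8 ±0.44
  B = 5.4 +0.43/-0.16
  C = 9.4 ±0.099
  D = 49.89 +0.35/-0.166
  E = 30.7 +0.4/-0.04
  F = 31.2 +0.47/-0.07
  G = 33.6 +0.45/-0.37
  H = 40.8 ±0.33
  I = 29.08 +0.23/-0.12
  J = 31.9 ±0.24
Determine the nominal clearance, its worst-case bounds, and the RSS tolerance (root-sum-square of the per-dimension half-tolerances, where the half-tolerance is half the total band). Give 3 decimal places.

Stack each dimension's contribution:
  +A: nom +43.800 → Σnom=43.800; wc +0.440/-0.440 → slack +0.440/-0.440; half-tol=0.440, Σhalf²=0.193600
  +B: nom +5.400 → Σnom=49.200; wc +0.430/-0.160 → slack +0.870/-0.600; half-tol=0.295, Σhalf²=0.280625
  +C: nom +9.400 → Σnom=58.600; wc +0.099/-0.099 → slack +0.969/-0.699; half-tol=0.099, Σhalf²=0.290426
  -D: nom -49.890 → Σnom=8.710; wc +0.166/-0.350 → slack +1.135/-1.049; half-tol=0.258, Σhalf²=0.356990
  -E: nom -30.700 → Σnom=-21.990; wc +0.040/-0.400 → slack +1.175/-1.449; half-tol=0.220, Σhalf²=0.405390
  +F: nom +31.200 → Σnom=9.210; wc +0.470/-0.070 → slack +1.645/-1.519; half-tol=0.270, Σhalf²=0.478290
  +G: nom +33.600 → Σnom=42.810; wc +0.450/-0.370 → slack +2.095/-1.889; half-tol=0.410, Σhalf²=0.646390
  +H: nom +40.800 → Σnom=83.610; wc +0.330/-0.330 → slack +2.425/-2.219; half-tol=0.330, Σhalf²=0.755290
  -I: nom -29.080 → Σnom=54.530; wc +0.120/-0.230 → slack +2.545/-2.449; half-tol=0.175, Σhalf²=0.785915
  -J: nom -31.900 → Σnom=22.630; wc +0.240/-0.240 → slack +2.785/-2.689; half-tol=0.240, Σhalf²=0.843515
Nominal = 22.630. Worst-case = [22.630 - 2.689, 22.630 + 2.785] = [19.941, 25.415]. RSS = √0.843515 = 0.918.

nominal=22.630 wc=[19.941,25.415] rss=0.918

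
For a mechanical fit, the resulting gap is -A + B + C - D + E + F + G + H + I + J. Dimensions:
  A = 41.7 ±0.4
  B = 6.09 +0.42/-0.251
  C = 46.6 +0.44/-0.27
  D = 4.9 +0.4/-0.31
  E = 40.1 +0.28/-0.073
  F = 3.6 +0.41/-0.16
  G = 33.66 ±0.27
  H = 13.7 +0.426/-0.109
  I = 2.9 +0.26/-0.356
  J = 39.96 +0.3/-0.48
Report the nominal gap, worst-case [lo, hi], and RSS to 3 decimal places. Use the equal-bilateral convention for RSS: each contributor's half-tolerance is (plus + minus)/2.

nominal=140.010 wc=[137.241,143.526] rss=1.014

Stack each dimension's contribution:
  -A: nom -41.700 → Σnom=-41.700; wc +0.400/-0.400 → slack +0.400/-0.400; half-tol=0.400, Σhalf²=0.160000
  +B: nom +6.090 → Σnom=-35.610; wc +0.420/-0.251 → slack +0.820/-0.651; half-tol=0.336, Σhalf²=0.272560
  +C: nom +46.600 → Σnom=10.990; wc +0.440/-0.270 → slack +1.260/-0.921; half-tol=0.355, Σhalf²=0.398585
  -D: nom -4.900 → Σnom=6.090; wc +0.310/-0.400 → slack +1.570/-1.321; half-tol=0.355, Σhalf²=0.524610
  +E: nom +40.100 → Σnom=46.190; wc +0.280/-0.073 → slack +1.850/-1.394; half-tol=0.177, Σhalf²=0.555763
  +F: nom +3.600 → Σnom=49.790; wc +0.410/-0.160 → slack +2.260/-1.554; half-tol=0.285, Σhalf²=0.636988
  +G: nom +33.660 → Σnom=83.450; wc +0.270/-0.270 → slack +2.530/-1.824; half-tol=0.270, Σhalf²=0.709888
  +H: nom +13.700 → Σnom=97.150; wc +0.426/-0.109 → slack +2.956/-1.933; half-tol=0.268, Σhalf²=0.781444
  +I: nom +2.900 → Σnom=100.050; wc +0.260/-0.356 → slack +3.216/-2.289; half-tol=0.308, Σhalf²=0.876308
  +J: nom +39.960 → Σnom=140.010; wc +0.300/-0.480 → slack +3.516/-2.769; half-tol=0.390, Σhalf²=1.028408
Nominal = 140.010. Worst-case = [140.010 - 2.769, 140.010 + 3.516] = [137.241, 143.526]. RSS = √1.028408 = 1.014.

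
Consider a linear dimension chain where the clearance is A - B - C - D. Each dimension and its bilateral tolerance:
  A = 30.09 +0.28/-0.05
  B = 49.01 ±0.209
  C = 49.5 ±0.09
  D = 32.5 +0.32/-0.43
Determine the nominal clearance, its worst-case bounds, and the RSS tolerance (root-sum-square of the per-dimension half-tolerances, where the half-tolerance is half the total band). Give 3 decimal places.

nominal=-100.920 wc=[-101.589,-99.911] rss=0.469

Stack each dimension's contribution:
  +A: nom +30.090 → Σnom=30.090; wc +0.280/-0.050 → slack +0.280/-0.050; half-tol=0.165, Σhalf²=0.027225
  -B: nom -49.010 → Σnom=-18.920; wc +0.209/-0.209 → slack +0.489/-0.259; half-tol=0.209, Σhalf²=0.070906
  -C: nom -49.500 → Σnom=-68.420; wc +0.090/-0.090 → slack +0.579/-0.349; half-tol=0.090, Σhalf²=0.079006
  -D: nom -32.500 → Σnom=-100.920; wc +0.430/-0.320 → slack +1.009/-0.669; half-tol=0.375, Σhalf²=0.219631
Nominal = -100.920. Worst-case = [-100.920 - 0.669, -100.920 + 1.009] = [-101.589, -99.911]. RSS = √0.219631 = 0.469.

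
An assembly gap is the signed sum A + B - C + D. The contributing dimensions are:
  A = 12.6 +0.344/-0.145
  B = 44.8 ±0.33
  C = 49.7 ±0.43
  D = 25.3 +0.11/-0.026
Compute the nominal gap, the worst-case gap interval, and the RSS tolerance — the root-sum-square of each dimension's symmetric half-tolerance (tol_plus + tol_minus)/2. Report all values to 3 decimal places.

nominal=33.000 wc=[32.069,34.214] rss=0.599

Stack each dimension's contribution:
  +A: nom +12.600 → Σnom=12.600; wc +0.344/-0.145 → slack +0.344/-0.145; half-tol=0.244, Σhalf²=0.059780
  +B: nom +44.800 → Σnom=57.400; wc +0.330/-0.330 → slack +0.674/-0.475; half-tol=0.330, Σhalf²=0.168680
  -C: nom -49.700 → Σnom=7.700; wc +0.430/-0.430 → slack +1.104/-0.905; half-tol=0.430, Σhalf²=0.353580
  +D: nom +25.300 → Σnom=33.000; wc +0.110/-0.026 → slack +1.214/-0.931; half-tol=0.068, Σhalf²=0.358204
Nominal = 33.000. Worst-case = [33.000 - 0.931, 33.000 + 1.214] = [32.069, 34.214]. RSS = √0.358204 = 0.599.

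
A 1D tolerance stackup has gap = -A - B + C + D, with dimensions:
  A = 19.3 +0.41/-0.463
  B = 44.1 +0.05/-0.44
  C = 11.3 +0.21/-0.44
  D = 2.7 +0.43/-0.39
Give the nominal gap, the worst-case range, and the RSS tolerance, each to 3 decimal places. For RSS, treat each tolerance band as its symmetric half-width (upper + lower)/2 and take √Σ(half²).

Stack each dimension's contribution:
  -A: nom -19.300 → Σnom=-19.300; wc +0.463/-0.410 → slack +0.463/-0.410; half-tol=0.436, Σhalf²=0.190532
  -B: nom -44.100 → Σnom=-63.400; wc +0.440/-0.050 → slack +0.903/-0.460; half-tol=0.245, Σhalf²=0.250557
  +C: nom +11.300 → Σnom=-52.100; wc +0.210/-0.440 → slack +1.113/-0.900; half-tol=0.325, Σhalf²=0.356182
  +D: nom +2.700 → Σnom=-49.400; wc +0.430/-0.390 → slack +1.543/-1.290; half-tol=0.410, Σhalf²=0.524282
Nominal = -49.400. Worst-case = [-49.400 - 1.290, -49.400 + 1.543] = [-50.690, -47.857]. RSS = √0.524282 = 0.724.

nominal=-49.400 wc=[-50.690,-47.857] rss=0.724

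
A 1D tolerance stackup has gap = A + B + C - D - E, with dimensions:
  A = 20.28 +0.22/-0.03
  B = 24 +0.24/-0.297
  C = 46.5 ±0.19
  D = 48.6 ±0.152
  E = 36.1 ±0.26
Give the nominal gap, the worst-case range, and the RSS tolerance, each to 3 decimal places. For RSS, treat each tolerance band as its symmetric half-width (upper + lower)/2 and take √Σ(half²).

nominal=6.080 wc=[5.151,7.142] rss=0.463

Stack each dimension's contribution:
  +A: nom +20.280 → Σnom=20.280; wc +0.220/-0.030 → slack +0.220/-0.030; half-tol=0.125, Σhalf²=0.015625
  +B: nom +24.000 → Σnom=44.280; wc +0.240/-0.297 → slack +0.460/-0.327; half-tol=0.268, Σhalf²=0.087717
  +C: nom +46.500 → Σnom=90.780; wc +0.190/-0.190 → slack +0.650/-0.517; half-tol=0.190, Σhalf²=0.123817
  -D: nom -48.600 → Σnom=42.180; wc +0.152/-0.152 → slack +0.802/-0.669; half-tol=0.152, Σhalf²=0.146921
  -E: nom -36.100 → Σnom=6.080; wc +0.260/-0.260 → slack +1.062/-0.929; half-tol=0.260, Σhalf²=0.214521
Nominal = 6.080. Worst-case = [6.080 - 0.929, 6.080 + 1.062] = [5.151, 7.142]. RSS = √0.214521 = 0.463.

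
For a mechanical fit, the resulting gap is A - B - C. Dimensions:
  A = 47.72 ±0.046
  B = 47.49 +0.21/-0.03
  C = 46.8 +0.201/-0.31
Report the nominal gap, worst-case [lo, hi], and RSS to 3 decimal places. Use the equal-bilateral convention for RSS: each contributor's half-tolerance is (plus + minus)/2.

Stack each dimension's contribution:
  +A: nom +47.720 → Σnom=47.720; wc +0.046/-0.046 → slack +0.046/-0.046; half-tol=0.046, Σhalf²=0.002116
  -B: nom -47.490 → Σnom=0.230; wc +0.030/-0.210 → slack +0.076/-0.256; half-tol=0.120, Σhalf²=0.016516
  -C: nom -46.800 → Σnom=-46.570; wc +0.310/-0.201 → slack +0.386/-0.457; half-tol=0.256, Σhalf²=0.081796
Nominal = -46.570. Worst-case = [-46.570 - 0.457, -46.570 + 0.386] = [-47.027, -46.184]. RSS = √0.081796 = 0.286.

nominal=-46.570 wc=[-47.027,-46.184] rss=0.286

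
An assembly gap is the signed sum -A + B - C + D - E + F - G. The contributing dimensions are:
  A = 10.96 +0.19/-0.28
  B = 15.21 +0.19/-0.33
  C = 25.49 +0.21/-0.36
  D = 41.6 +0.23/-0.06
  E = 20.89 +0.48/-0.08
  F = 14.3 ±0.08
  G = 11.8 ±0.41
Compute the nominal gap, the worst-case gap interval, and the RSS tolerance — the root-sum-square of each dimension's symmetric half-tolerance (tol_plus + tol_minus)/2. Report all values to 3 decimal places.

nominal=1.970 wc=[0.210,3.600] rss=0.691

Stack each dimension's contribution:
  -A: nom -10.960 → Σnom=-10.960; wc +0.280/-0.190 → slack +0.280/-0.190; half-tol=0.235, Σhalf²=0.055225
  +B: nom +15.210 → Σnom=4.250; wc +0.190/-0.330 → slack +0.470/-0.520; half-tol=0.260, Σhalf²=0.122825
  -C: nom -25.490 → Σnom=-21.240; wc +0.360/-0.210 → slack +0.830/-0.730; half-tol=0.285, Σhalf²=0.204050
  +D: nom +41.600 → Σnom=20.360; wc +0.230/-0.060 → slack +1.060/-0.790; half-tol=0.145, Σhalf²=0.225075
  -E: nom -20.890 → Σnom=-0.530; wc +0.080/-0.480 → slack +1.140/-1.270; half-tol=0.280, Σhalf²=0.303475
  +F: nom +14.300 → Σnom=13.770; wc +0.080/-0.080 → slack +1.220/-1.350; half-tol=0.080, Σhalf²=0.309875
  -G: nom -11.800 → Σnom=1.970; wc +0.410/-0.410 → slack +1.630/-1.760; half-tol=0.410, Σhalf²=0.477975
Nominal = 1.970. Worst-case = [1.970 - 1.760, 1.970 + 1.630] = [0.210, 3.600]. RSS = √0.477975 = 0.691.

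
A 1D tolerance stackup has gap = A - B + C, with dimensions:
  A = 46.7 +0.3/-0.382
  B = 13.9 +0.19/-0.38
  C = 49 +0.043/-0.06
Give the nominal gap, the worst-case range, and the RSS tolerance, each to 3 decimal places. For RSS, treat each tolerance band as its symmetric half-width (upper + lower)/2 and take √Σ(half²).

nominal=81.800 wc=[81.168,82.523] rss=0.447

Stack each dimension's contribution:
  +A: nom +46.700 → Σnom=46.700; wc +0.300/-0.382 → slack +0.300/-0.382; half-tol=0.341, Σhalf²=0.116281
  -B: nom -13.900 → Σnom=32.800; wc +0.380/-0.190 → slack +0.680/-0.572; half-tol=0.285, Σhalf²=0.197506
  +C: nom +49.000 → Σnom=81.800; wc +0.043/-0.060 → slack +0.723/-0.632; half-tol=0.051, Σhalf²=0.200158
Nominal = 81.800. Worst-case = [81.800 - 0.632, 81.800 + 0.723] = [81.168, 82.523]. RSS = √0.200158 = 0.447.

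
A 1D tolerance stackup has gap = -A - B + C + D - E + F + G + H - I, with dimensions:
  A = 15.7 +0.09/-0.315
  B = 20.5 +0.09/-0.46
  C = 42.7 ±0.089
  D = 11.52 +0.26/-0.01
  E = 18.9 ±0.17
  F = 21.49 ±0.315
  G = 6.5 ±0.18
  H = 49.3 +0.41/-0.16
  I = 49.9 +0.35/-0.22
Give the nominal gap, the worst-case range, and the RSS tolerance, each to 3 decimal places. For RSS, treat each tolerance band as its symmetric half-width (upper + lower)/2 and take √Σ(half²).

Stack each dimension's contribution:
  -A: nom -15.700 → Σnom=-15.700; wc +0.315/-0.090 → slack +0.315/-0.090; half-tol=0.203, Σhalf²=0.041006
  -B: nom -20.500 → Σnom=-36.200; wc +0.460/-0.090 → slack +0.775/-0.180; half-tol=0.275, Σhalf²=0.116631
  +C: nom +42.700 → Σnom=6.500; wc +0.089/-0.089 → slack +0.864/-0.269; half-tol=0.089, Σhalf²=0.124552
  +D: nom +11.520 → Σnom=18.020; wc +0.260/-0.010 → slack +1.124/-0.279; half-tol=0.135, Σhalf²=0.142777
  -E: nom -18.900 → Σnom=-0.880; wc +0.170/-0.170 → slack +1.294/-0.449; half-tol=0.170, Σhalf²=0.171677
  +F: nom +21.490 → Σnom=20.610; wc +0.315/-0.315 → slack +1.609/-0.764; half-tol=0.315, Σhalf²=0.270902
  +G: nom +6.500 → Σnom=27.110; wc +0.180/-0.180 → slack +1.789/-0.944; half-tol=0.180, Σhalf²=0.303302
  +H: nom +49.300 → Σnom=76.410; wc +0.410/-0.160 → slack +2.199/-1.104; half-tol=0.285, Σhalf²=0.384527
  -I: nom -49.900 → Σnom=26.510; wc +0.220/-0.350 → slack +2.419/-1.454; half-tol=0.285, Σhalf²=0.465752
Nominal = 26.510. Worst-case = [26.510 - 1.454, 26.510 + 2.419] = [25.056, 28.929]. RSS = √0.465752 = 0.682.

nominal=26.510 wc=[25.056,28.929] rss=0.682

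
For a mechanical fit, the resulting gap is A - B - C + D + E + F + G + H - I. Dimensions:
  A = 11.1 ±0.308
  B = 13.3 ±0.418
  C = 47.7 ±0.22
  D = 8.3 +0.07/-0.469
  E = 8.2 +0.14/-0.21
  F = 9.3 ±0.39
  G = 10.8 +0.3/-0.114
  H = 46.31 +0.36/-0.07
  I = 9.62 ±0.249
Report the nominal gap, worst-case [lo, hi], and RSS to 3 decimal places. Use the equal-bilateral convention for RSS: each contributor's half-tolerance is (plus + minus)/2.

nominal=23.390 wc=[20.942,25.845] rss=0.851

Stack each dimension's contribution:
  +A: nom +11.100 → Σnom=11.100; wc +0.308/-0.308 → slack +0.308/-0.308; half-tol=0.308, Σhalf²=0.094864
  -B: nom -13.300 → Σnom=-2.200; wc +0.418/-0.418 → slack +0.726/-0.726; half-tol=0.418, Σhalf²=0.269588
  -C: nom -47.700 → Σnom=-49.900; wc +0.220/-0.220 → slack +0.946/-0.946; half-tol=0.220, Σhalf²=0.317988
  +D: nom +8.300 → Σnom=-41.600; wc +0.070/-0.469 → slack +1.016/-1.415; half-tol=0.269, Σhalf²=0.390618
  +E: nom +8.200 → Σnom=-33.400; wc +0.140/-0.210 → slack +1.156/-1.625; half-tol=0.175, Σhalf²=0.421243
  +F: nom +9.300 → Σnom=-24.100; wc +0.390/-0.390 → slack +1.546/-2.015; half-tol=0.390, Σhalf²=0.573343
  +G: nom +10.800 → Σnom=-13.300; wc +0.300/-0.114 → slack +1.846/-2.129; half-tol=0.207, Σhalf²=0.616192
  +H: nom +46.310 → Σnom=33.010; wc +0.360/-0.070 → slack +2.206/-2.199; half-tol=0.215, Σhalf²=0.662417
  -I: nom -9.620 → Σnom=23.390; wc +0.249/-0.249 → slack +2.455/-2.448; half-tol=0.249, Σhalf²=0.724418
Nominal = 23.390. Worst-case = [23.390 - 2.448, 23.390 + 2.455] = [20.942, 25.845]. RSS = √0.724418 = 0.851.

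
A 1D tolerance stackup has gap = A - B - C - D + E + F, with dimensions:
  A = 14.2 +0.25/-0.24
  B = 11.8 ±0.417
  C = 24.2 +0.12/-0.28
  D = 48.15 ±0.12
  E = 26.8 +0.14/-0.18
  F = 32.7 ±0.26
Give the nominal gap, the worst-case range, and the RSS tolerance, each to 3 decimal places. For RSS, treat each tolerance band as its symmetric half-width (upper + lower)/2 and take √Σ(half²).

nominal=-10.450 wc=[-11.787,-8.983] rss=0.618

Stack each dimension's contribution:
  +A: nom +14.200 → Σnom=14.200; wc +0.250/-0.240 → slack +0.250/-0.240; half-tol=0.245, Σhalf²=0.060025
  -B: nom -11.800 → Σnom=2.400; wc +0.417/-0.417 → slack +0.667/-0.657; half-tol=0.417, Σhalf²=0.233914
  -C: nom -24.200 → Σnom=-21.800; wc +0.280/-0.120 → slack +0.947/-0.777; half-tol=0.200, Σhalf²=0.273914
  -D: nom -48.150 → Σnom=-69.950; wc +0.120/-0.120 → slack +1.067/-0.897; half-tol=0.120, Σhalf²=0.288314
  +E: nom +26.800 → Σnom=-43.150; wc +0.140/-0.180 → slack +1.207/-1.077; half-tol=0.160, Σhalf²=0.313914
  +F: nom +32.700 → Σnom=-10.450; wc +0.260/-0.260 → slack +1.467/-1.337; half-tol=0.260, Σhalf²=0.381514
Nominal = -10.450. Worst-case = [-10.450 - 1.337, -10.450 + 1.467] = [-11.787, -8.983]. RSS = √0.381514 = 0.618.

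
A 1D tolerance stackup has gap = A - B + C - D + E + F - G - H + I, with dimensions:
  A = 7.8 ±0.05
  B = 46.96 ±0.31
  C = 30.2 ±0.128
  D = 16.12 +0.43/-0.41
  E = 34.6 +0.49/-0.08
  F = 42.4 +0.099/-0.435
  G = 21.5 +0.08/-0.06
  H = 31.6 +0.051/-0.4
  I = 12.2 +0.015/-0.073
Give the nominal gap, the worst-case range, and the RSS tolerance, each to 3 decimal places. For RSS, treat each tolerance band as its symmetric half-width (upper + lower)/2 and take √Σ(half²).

Stack each dimension's contribution:
  +A: nom +7.800 → Σnom=7.800; wc +0.050/-0.050 → slack +0.050/-0.050; half-tol=0.050, Σhalf²=0.002500
  -B: nom -46.960 → Σnom=-39.160; wc +0.310/-0.310 → slack +0.360/-0.360; half-tol=0.310, Σhalf²=0.098600
  +C: nom +30.200 → Σnom=-8.960; wc +0.128/-0.128 → slack +0.488/-0.488; half-tol=0.128, Σhalf²=0.114984
  -D: nom -16.120 → Σnom=-25.080; wc +0.410/-0.430 → slack +0.898/-0.918; half-tol=0.420, Σhalf²=0.291384
  +E: nom +34.600 → Σnom=9.520; wc +0.490/-0.080 → slack +1.388/-0.998; half-tol=0.285, Σhalf²=0.372609
  +F: nom +42.400 → Σnom=51.920; wc +0.099/-0.435 → slack +1.487/-1.433; half-tol=0.267, Σhalf²=0.443898
  -G: nom -21.500 → Σnom=30.420; wc +0.060/-0.080 → slack +1.547/-1.513; half-tol=0.070, Σhalf²=0.448798
  -H: nom -31.600 → Σnom=-1.180; wc +0.400/-0.051 → slack +1.947/-1.564; half-tol=0.226, Σhalf²=0.499648
  +I: nom +12.200 → Σnom=11.020; wc +0.015/-0.073 → slack +1.962/-1.637; half-tol=0.044, Σhalf²=0.501584
Nominal = 11.020. Worst-case = [11.020 - 1.637, 11.020 + 1.962] = [9.383, 12.982]. RSS = √0.501584 = 0.708.

nominal=11.020 wc=[9.383,12.982] rss=0.708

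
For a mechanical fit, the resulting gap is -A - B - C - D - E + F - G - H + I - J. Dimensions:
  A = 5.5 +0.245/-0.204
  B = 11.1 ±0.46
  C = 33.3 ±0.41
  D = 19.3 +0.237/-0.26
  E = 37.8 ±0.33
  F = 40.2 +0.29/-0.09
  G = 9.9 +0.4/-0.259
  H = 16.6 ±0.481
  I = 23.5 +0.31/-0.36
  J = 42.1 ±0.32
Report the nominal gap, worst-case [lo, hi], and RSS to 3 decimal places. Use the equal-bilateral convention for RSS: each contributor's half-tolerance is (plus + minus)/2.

Stack each dimension's contribution:
  -A: nom -5.500 → Σnom=-5.500; wc +0.204/-0.245 → slack +0.204/-0.245; half-tol=0.224, Σhalf²=0.050400
  -B: nom -11.100 → Σnom=-16.600; wc +0.460/-0.460 → slack +0.664/-0.705; half-tol=0.460, Σhalf²=0.262000
  -C: nom -33.300 → Σnom=-49.900; wc +0.410/-0.410 → slack +1.074/-1.115; half-tol=0.410, Σhalf²=0.430100
  -D: nom -19.300 → Σnom=-69.200; wc +0.260/-0.237 → slack +1.334/-1.352; half-tol=0.248, Σhalf²=0.491852
  -E: nom -37.800 → Σnom=-107.000; wc +0.330/-0.330 → slack +1.664/-1.682; half-tol=0.330, Σhalf²=0.600753
  +F: nom +40.200 → Σnom=-66.800; wc +0.290/-0.090 → slack +1.954/-1.772; half-tol=0.190, Σhalf²=0.636853
  -G: nom -9.900 → Σnom=-76.700; wc +0.259/-0.400 → slack +2.213/-2.172; half-tol=0.330, Σhalf²=0.745423
  -H: nom -16.600 → Σnom=-93.300; wc +0.481/-0.481 → slack +2.694/-2.653; half-tol=0.481, Σhalf²=0.976784
  +I: nom +23.500 → Σnom=-69.800; wc +0.310/-0.360 → slack +3.004/-3.013; half-tol=0.335, Σhalf²=1.089009
  -J: nom -42.100 → Σnom=-111.900; wc +0.320/-0.320 → slack +3.324/-3.333; half-tol=0.320, Σhalf²=1.191409
Nominal = -111.900. Worst-case = [-111.900 - 3.333, -111.900 + 3.324] = [-115.233, -108.576]. RSS = √1.191409 = 1.092.

nominal=-111.900 wc=[-115.233,-108.576] rss=1.092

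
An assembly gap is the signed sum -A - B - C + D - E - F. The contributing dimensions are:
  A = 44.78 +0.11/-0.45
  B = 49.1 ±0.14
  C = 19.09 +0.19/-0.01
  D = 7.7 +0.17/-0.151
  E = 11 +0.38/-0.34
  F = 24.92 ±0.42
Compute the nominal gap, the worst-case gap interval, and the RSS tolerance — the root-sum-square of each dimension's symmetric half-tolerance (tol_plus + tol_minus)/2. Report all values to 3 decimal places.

Stack each dimension's contribution:
  -A: nom -44.780 → Σnom=-44.780; wc +0.450/-0.110 → slack +0.450/-0.110; half-tol=0.280, Σhalf²=0.078400
  -B: nom -49.100 → Σnom=-93.880; wc +0.140/-0.140 → slack +0.590/-0.250; half-tol=0.140, Σhalf²=0.098000
  -C: nom -19.090 → Σnom=-112.970; wc +0.010/-0.190 → slack +0.600/-0.440; half-tol=0.100, Σhalf²=0.108000
  +D: nom +7.700 → Σnom=-105.270; wc +0.170/-0.151 → slack +0.770/-0.591; half-tol=0.161, Σhalf²=0.133760
  -E: nom -11.000 → Σnom=-116.270; wc +0.340/-0.380 → slack +1.110/-0.971; half-tol=0.360, Σhalf²=0.263360
  -F: nom -24.920 → Σnom=-141.190; wc +0.420/-0.420 → slack +1.530/-1.391; half-tol=0.420, Σhalf²=0.439760
Nominal = -141.190. Worst-case = [-141.190 - 1.391, -141.190 + 1.530] = [-142.581, -139.660]. RSS = √0.439760 = 0.663.

nominal=-141.190 wc=[-142.581,-139.660] rss=0.663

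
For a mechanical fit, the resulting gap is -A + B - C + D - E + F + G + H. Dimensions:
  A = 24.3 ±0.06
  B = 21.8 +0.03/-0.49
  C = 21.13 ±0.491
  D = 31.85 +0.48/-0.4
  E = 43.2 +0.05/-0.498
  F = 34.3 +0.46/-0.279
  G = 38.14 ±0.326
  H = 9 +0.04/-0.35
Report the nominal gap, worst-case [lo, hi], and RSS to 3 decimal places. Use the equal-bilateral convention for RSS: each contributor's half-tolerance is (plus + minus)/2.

Stack each dimension's contribution:
  -A: nom -24.300 → Σnom=-24.300; wc +0.060/-0.060 → slack +0.060/-0.060; half-tol=0.060, Σhalf²=0.003600
  +B: nom +21.800 → Σnom=-2.500; wc +0.030/-0.490 → slack +0.090/-0.550; half-tol=0.260, Σhalf²=0.071200
  -C: nom -21.130 → Σnom=-23.630; wc +0.491/-0.491 → slack +0.581/-1.041; half-tol=0.491, Σhalf²=0.312281
  +D: nom +31.850 → Σnom=8.220; wc +0.480/-0.400 → slack +1.061/-1.441; half-tol=0.440, Σhalf²=0.505881
  -E: nom -43.200 → Σnom=-34.980; wc +0.498/-0.050 → slack +1.559/-1.491; half-tol=0.274, Σhalf²=0.580957
  +F: nom +34.300 → Σnom=-0.680; wc +0.460/-0.279 → slack +2.019/-1.770; half-tol=0.370, Σhalf²=0.717487
  +G: nom +38.140 → Σnom=37.460; wc +0.326/-0.326 → slack +2.345/-2.096; half-tol=0.326, Σhalf²=0.823763
  +H: nom +9.000 → Σnom=46.460; wc +0.040/-0.350 → slack +2.385/-2.446; half-tol=0.195, Σhalf²=0.861788
Nominal = 46.460. Worst-case = [46.460 - 2.446, 46.460 + 2.385] = [44.014, 48.845]. RSS = √0.861788 = 0.928.

nominal=46.460 wc=[44.014,48.845] rss=0.928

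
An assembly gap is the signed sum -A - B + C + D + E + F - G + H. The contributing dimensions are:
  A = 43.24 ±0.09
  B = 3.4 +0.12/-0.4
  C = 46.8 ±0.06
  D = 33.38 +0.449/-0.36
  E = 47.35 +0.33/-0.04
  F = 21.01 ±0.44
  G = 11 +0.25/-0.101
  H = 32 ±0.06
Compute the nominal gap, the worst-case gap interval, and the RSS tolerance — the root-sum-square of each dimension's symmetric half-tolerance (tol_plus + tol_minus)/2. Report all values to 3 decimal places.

nominal=122.900 wc=[121.480,124.830] rss=0.711

Stack each dimension's contribution:
  -A: nom -43.240 → Σnom=-43.240; wc +0.090/-0.090 → slack +0.090/-0.090; half-tol=0.090, Σhalf²=0.008100
  -B: nom -3.400 → Σnom=-46.640; wc +0.400/-0.120 → slack +0.490/-0.210; half-tol=0.260, Σhalf²=0.075700
  +C: nom +46.800 → Σnom=0.160; wc +0.060/-0.060 → slack +0.550/-0.270; half-tol=0.060, Σhalf²=0.079300
  +D: nom +33.380 → Σnom=33.540; wc +0.449/-0.360 → slack +0.999/-0.630; half-tol=0.404, Σhalf²=0.242920
  +E: nom +47.350 → Σnom=80.890; wc +0.330/-0.040 → slack +1.329/-0.670; half-tol=0.185, Σhalf²=0.277145
  +F: nom +21.010 → Σnom=101.900; wc +0.440/-0.440 → slack +1.769/-1.110; half-tol=0.440, Σhalf²=0.470745
  -G: nom -11.000 → Σnom=90.900; wc +0.101/-0.250 → slack +1.870/-1.360; half-tol=0.175, Σhalf²=0.501545
  +H: nom +32.000 → Σnom=122.900; wc +0.060/-0.060 → slack +1.930/-1.420; half-tol=0.060, Σhalf²=0.505146
Nominal = 122.900. Worst-case = [122.900 - 1.420, 122.900 + 1.930] = [121.480, 124.830]. RSS = √0.505146 = 0.711.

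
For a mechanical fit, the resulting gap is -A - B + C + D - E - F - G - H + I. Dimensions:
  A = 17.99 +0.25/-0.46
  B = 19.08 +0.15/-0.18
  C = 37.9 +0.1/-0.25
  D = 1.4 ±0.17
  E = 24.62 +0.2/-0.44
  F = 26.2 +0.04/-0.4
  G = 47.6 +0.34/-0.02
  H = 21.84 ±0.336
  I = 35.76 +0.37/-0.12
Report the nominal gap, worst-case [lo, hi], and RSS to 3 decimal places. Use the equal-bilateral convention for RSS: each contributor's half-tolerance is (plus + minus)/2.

Stack each dimension's contribution:
  -A: nom -17.990 → Σnom=-17.990; wc +0.460/-0.250 → slack +0.460/-0.250; half-tol=0.355, Σhalf²=0.126025
  -B: nom -19.080 → Σnom=-37.070; wc +0.180/-0.150 → slack +0.640/-0.400; half-tol=0.165, Σhalf²=0.153250
  +C: nom +37.900 → Σnom=0.830; wc +0.100/-0.250 → slack +0.740/-0.650; half-tol=0.175, Σhalf²=0.183875
  +D: nom +1.400 → Σnom=2.230; wc +0.170/-0.170 → slack +0.910/-0.820; half-tol=0.170, Σhalf²=0.212775
  -E: nom -24.620 → Σnom=-22.390; wc +0.440/-0.200 → slack +1.350/-1.020; half-tol=0.320, Σhalf²=0.315175
  -F: nom -26.200 → Σnom=-48.590; wc +0.400/-0.040 → slack +1.750/-1.060; half-tol=0.220, Σhalf²=0.363575
  -G: nom -47.600 → Σnom=-96.190; wc +0.020/-0.340 → slack +1.770/-1.400; half-tol=0.180, Σhalf²=0.395975
  -H: nom -21.840 → Σnom=-118.030; wc +0.336/-0.336 → slack +2.106/-1.736; half-tol=0.336, Σhalf²=0.508871
  +I: nom +35.760 → Σnom=-82.270; wc +0.370/-0.120 → slack +2.476/-1.856; half-tol=0.245, Σhalf²=0.568896
Nominal = -82.270. Worst-case = [-82.270 - 1.856, -82.270 + 2.476] = [-84.126, -79.794]. RSS = √0.568896 = 0.754.

nominal=-82.270 wc=[-84.126,-79.794] rss=0.754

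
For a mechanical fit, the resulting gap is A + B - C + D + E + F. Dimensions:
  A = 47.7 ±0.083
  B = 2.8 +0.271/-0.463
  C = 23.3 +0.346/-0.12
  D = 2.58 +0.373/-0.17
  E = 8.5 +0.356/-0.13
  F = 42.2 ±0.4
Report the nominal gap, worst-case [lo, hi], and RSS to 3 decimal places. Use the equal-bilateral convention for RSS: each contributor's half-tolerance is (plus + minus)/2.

nominal=80.480 wc=[78.888,82.083] rss=0.699

Stack each dimension's contribution:
  +A: nom +47.700 → Σnom=47.700; wc +0.083/-0.083 → slack +0.083/-0.083; half-tol=0.083, Σhalf²=0.006889
  +B: nom +2.800 → Σnom=50.500; wc +0.271/-0.463 → slack +0.354/-0.546; half-tol=0.367, Σhalf²=0.141578
  -C: nom -23.300 → Σnom=27.200; wc +0.120/-0.346 → slack +0.474/-0.892; half-tol=0.233, Σhalf²=0.195867
  +D: nom +2.580 → Σnom=29.780; wc +0.373/-0.170 → slack +0.847/-1.062; half-tol=0.272, Σhalf²=0.269579
  +E: nom +8.500 → Σnom=38.280; wc +0.356/-0.130 → slack +1.203/-1.192; half-tol=0.243, Σhalf²=0.328628
  +F: nom +42.200 → Σnom=80.480; wc +0.400/-0.400 → slack +1.603/-1.592; half-tol=0.400, Σhalf²=0.488628
Nominal = 80.480. Worst-case = [80.480 - 1.592, 80.480 + 1.603] = [78.888, 82.083]. RSS = √0.488628 = 0.699.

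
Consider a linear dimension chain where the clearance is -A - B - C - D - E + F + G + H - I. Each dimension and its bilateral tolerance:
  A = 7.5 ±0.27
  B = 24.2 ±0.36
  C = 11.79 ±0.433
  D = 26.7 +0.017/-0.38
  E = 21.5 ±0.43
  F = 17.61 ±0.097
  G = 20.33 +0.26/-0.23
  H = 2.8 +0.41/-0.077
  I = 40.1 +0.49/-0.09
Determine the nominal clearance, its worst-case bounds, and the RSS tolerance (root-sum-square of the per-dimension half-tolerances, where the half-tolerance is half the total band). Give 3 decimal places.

Stack each dimension's contribution:
  -A: nom -7.500 → Σnom=-7.500; wc +0.270/-0.270 → slack +0.270/-0.270; half-tol=0.270, Σhalf²=0.072900
  -B: nom -24.200 → Σnom=-31.700; wc +0.360/-0.360 → slack +0.630/-0.630; half-tol=0.360, Σhalf²=0.202500
  -C: nom -11.790 → Σnom=-43.490; wc +0.433/-0.433 → slack +1.063/-1.063; half-tol=0.433, Σhalf²=0.389989
  -D: nom -26.700 → Σnom=-70.190; wc +0.380/-0.017 → slack +1.443/-1.080; half-tol=0.199, Σhalf²=0.429391
  -E: nom -21.500 → Σnom=-91.690; wc +0.430/-0.430 → slack +1.873/-1.510; half-tol=0.430, Σhalf²=0.614291
  +F: nom +17.610 → Σnom=-74.080; wc +0.097/-0.097 → slack +1.970/-1.607; half-tol=0.097, Σhalf²=0.623700
  +G: nom +20.330 → Σnom=-53.750; wc +0.260/-0.230 → slack +2.230/-1.837; half-tol=0.245, Σhalf²=0.683725
  +H: nom +2.800 → Σnom=-50.950; wc +0.410/-0.077 → slack +2.640/-1.914; half-tol=0.243, Σhalf²=0.743018
  -I: nom -40.100 → Σnom=-91.050; wc +0.090/-0.490 → slack +2.730/-2.404; half-tol=0.290, Σhalf²=0.827118
Nominal = -91.050. Worst-case = [-91.050 - 2.404, -91.050 + 2.730] = [-93.454, -88.320]. RSS = √0.827118 = 0.909.

nominal=-91.050 wc=[-93.454,-88.320] rss=0.909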